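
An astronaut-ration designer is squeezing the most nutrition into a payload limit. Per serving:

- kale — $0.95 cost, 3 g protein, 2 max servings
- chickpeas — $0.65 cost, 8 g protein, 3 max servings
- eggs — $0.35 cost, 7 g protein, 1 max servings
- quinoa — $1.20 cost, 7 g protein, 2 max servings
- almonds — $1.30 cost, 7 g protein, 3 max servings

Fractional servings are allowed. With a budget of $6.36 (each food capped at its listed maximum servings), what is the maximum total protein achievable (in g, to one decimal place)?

Protein per dollar: eggs 20, chickpeas 12.31, quinoa 5.833, almonds 5.385, kale 3.158.
Take 1 serving of eggs: spends $0.35, +7.0 g protein (running total 7.0 g).
Take 3 servings of chickpeas: spends $1.95, +24.0 g protein (running total 31.0 g).
Take 2 servings of quinoa: spends $2.40, +14.0 g protein (running total 45.0 g).
Take 1.277 servings of almonds: spends $1.66, +8.9 g protein (running total 53.9 g).
Filling greedily by protein-per-dollar is optimal for one linear limit, giving 53.9 g.

53.9 g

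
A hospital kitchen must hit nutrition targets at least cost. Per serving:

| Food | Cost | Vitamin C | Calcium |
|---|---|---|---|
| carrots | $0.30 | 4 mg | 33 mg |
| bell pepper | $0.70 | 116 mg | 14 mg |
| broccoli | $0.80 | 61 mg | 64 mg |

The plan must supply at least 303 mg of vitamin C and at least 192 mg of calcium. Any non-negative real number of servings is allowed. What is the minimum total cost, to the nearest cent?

With two linear requirements the optimum uses one or two foods; enumerate the corners.
carrots only: max(303/4, 192/33) = 75.75 servings → $22.73.
bell pepper only: max(303/116, 192/14) = 13.71 servings → $9.60.
broccoli only: max(303/61, 192/64) = 4.967 servings → $3.97.
carrots + bell pepper with both tight: 4.78 servings and 2.447 servings → $3.15.
carrots + broccoli with both targets exact would need a negative amount; discard.
bell pepper + broccoli with both tight: 1.169 servings and 2.744 servings → $3.01.
The minimum over all feasible corners is $3.01.

$3.01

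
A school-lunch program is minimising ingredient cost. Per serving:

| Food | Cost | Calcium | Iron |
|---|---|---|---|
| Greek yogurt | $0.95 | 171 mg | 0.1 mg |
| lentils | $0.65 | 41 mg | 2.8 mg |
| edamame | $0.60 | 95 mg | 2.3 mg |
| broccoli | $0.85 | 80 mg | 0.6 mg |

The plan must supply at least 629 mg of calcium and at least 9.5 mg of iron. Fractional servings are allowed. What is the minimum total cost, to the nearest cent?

$3.79

The cheapest plan sits at a corner of the feasible region — with two constraints it uses at most two foods.
Greek yogurt only: max(629/171, 9.5/0.1) = 95 servings → $90.25.
lentils only: max(629/41, 9.5/2.8) = 15.34 servings → $9.97.
edamame only: max(629/95, 9.5/2.3) = 6.621 servings → $3.97.
broccoli only: max(629/80, 9.5/0.6) = 15.83 servings → $13.46.
Greek yogurt + lentils with both tight: 2.89 servings and 3.29 servings → $4.88.
Greek yogurt + edamame with both tight: 1.418 servings and 4.069 servings → $3.79.
Greek yogurt + broccoli: the both-tight solution has a negative serving — not a feasible corner.
lentils + edamame with both targets exact would need a negative amount; discard.
lentils + broccoli with both tight: 1.919 servings and 6.879 servings → $7.09.
edamame + broccoli with both tight: 3.013 servings and 4.285 servings → $5.45.
Cheapest feasible corner: $3.79.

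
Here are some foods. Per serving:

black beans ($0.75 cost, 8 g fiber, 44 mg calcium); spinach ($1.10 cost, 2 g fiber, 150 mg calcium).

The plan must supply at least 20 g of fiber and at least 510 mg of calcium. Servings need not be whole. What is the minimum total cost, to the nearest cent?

Two binding constraints pin down two serving amounts, so the optimal mix uses at most two foods. The candidates are each food alone (scaled to the tighter of fiber/calcium) and each pair with both constraints tight.
black beans only: max(20/8, 510/44) = 11.59 servings → $8.69.
spinach only: max(20/2, 510/150) = 10 servings → $11.00.
black beans + spinach with both tight: 1.781 servings and 2.878 servings → $4.50.
Cheapest feasible corner: $4.50.

$4.50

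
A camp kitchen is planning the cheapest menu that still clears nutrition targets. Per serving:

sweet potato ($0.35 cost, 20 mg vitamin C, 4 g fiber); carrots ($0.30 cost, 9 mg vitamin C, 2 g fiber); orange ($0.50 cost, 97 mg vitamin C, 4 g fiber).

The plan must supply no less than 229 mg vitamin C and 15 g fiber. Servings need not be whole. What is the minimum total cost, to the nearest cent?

Check every corner: each single food scaled to meet both minima, and each pair solved so both constraints bind.
sweet potato only: max(229/20, 15/4) = 11.45 servings → $4.01.
carrots only: max(229/9, 15/2) = 25.44 servings → $7.63.
orange only: max(229/97, 15/4) = 3.75 servings → $1.88.
sweet potato + carrots: intersection lies outside the first quadrant.
sweet potato + orange with both tight: 1.75 servings and 2 servings → $1.61.
carrots + orange with both tight: 3.411 servings and 2.044 servings → $2.05.
Cheapest feasible corner: $1.61.

$1.61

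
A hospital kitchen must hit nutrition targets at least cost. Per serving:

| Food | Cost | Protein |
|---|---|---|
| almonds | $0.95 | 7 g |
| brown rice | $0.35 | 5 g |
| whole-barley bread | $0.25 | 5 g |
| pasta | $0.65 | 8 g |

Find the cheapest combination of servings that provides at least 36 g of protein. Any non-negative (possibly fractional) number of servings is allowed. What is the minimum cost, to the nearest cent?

Cost per g of protein: whole-barley bread $0.0500, brown rice $0.0700, pasta $0.0813, almonds $0.1357.
With no serving limits, use only whole-barley bread: 36 g / 5 g = 7.2 servings × $0.25 = $1.80.

$1.80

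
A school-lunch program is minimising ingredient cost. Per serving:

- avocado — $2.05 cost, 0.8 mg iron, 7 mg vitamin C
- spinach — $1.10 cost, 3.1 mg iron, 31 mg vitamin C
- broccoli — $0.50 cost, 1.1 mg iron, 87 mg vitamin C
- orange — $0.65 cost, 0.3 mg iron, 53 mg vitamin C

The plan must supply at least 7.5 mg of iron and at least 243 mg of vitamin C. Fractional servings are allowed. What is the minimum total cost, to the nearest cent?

$2.90

This is a tiny linear program; its minimum lies at a vertex of the feasible set. List the vertices and price them.
avocado only: max(7.5/0.8, 243/7) = 34.71 servings → $71.16.
spinach only: max(7.5/3.1, 243/31) = 7.839 servings → $8.62.
broccoli only: max(7.5/1.1, 243/87) = 6.818 servings → $3.41.
orange only: max(7.5/0.3, 243/53) = 25 servings → $16.25.
avocado + spinach: intersection lies outside the first quadrant.
avocado + broccoli with both tight: 6.223 servings and 2.292 servings → $13.90.
avocado + orange with both tight: 8.055 servings and 3.521 servings → $18.80.
spinach + broccoli with both tight: 1.635 servings and 2.211 servings → $2.90.
spinach + orange with both tight: 2.094 servings and 3.36 servings → $4.49.
broccoli + orange: intersection lies outside the first quadrant.
So the least-cost plan costs $2.90.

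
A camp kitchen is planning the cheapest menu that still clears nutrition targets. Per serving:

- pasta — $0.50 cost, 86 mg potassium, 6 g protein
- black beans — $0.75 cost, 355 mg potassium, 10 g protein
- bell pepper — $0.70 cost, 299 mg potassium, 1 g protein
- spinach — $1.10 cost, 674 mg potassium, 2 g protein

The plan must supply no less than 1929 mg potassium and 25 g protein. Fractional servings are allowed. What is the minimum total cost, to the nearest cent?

pasta only: max(1929/86, 25/6) = 22.43 servings → $11.22.
black beans only: max(1929/355, 25/10) = 5.434 servings → $4.08.
bell pepper only: max(1929/299, 25/1) = 25 servings → $17.50.
spinach only: max(1929/674, 25/2) = 12.5 servings → $13.75.
pasta + black beans with both targets exact would need a negative amount; discard.
pasta + bell pepper with both tight: 3.247 servings and 5.518 servings → $5.49.
pasta + spinach with both tight: 3.355 servings and 2.434 servings → $4.35.
black beans + bell pepper with both tight: 2.105 servings and 3.953 servings → $4.35.
black beans + spinach with both tight: 2.155 servings and 1.727 servings → $3.52.
bell pepper + spinach with both targets exact would need a negative amount; discard.
Cheapest feasible corner: $3.52.

$3.52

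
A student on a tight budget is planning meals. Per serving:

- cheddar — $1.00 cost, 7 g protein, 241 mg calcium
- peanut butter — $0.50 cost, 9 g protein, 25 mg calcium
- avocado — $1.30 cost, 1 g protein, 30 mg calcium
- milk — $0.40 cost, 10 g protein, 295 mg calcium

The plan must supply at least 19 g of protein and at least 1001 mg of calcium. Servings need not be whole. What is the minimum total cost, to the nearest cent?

Compare the cost at each extreme point of the feasible region.
cheddar only: max(19/7, 1001/241) = 4.154 servings → $4.15.
peanut butter only: max(19/9, 1001/25) = 40.04 servings → $20.02.
avocado only: max(19/1, 1001/30) = 33.37 servings → $43.38.
milk only: max(19/10, 1001/295) = 3.393 servings → $1.36.
cheddar + peanut butter: intersection lies outside the first quadrant.
cheddar + avocado: the both-tight solution has a negative serving — not a feasible corner.
cheddar + milk: intersection lies outside the first quadrant.
peanut butter + avocado with both targets exact would need a negative amount; discard.
peanut butter + milk: intersection lies outside the first quadrant.
avocado + milk: the both-tight solution has a negative serving — not a feasible corner.
So the least-cost plan costs $1.36.

$1.36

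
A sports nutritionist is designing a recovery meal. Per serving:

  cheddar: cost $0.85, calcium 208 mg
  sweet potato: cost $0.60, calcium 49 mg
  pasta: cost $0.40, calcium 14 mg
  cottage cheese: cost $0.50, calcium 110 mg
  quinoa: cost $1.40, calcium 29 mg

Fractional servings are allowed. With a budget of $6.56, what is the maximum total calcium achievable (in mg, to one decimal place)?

1605.3 mg

Calcium per dollar: cheddar 244.7, cottage cheese 220, sweet potato 81.67, pasta 35, quinoa 20.71.
With no serving limits, spend the whole cost allowance on cheddar: $6.56 / $0.85 × 208 mg = 1605.3 mg.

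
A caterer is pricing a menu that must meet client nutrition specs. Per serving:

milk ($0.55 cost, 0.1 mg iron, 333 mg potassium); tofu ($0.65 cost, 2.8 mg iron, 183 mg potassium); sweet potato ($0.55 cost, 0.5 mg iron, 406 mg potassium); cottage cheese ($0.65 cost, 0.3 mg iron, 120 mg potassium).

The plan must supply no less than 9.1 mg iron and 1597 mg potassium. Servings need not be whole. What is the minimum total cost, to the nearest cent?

milk only: max(9.1/0.1, 1597/333) = 91 servings → $50.05.
tofu only: max(9.1/2.8, 1597/183) = 8.727 servings → $5.67.
sweet potato only: max(9.1/0.5, 1597/406) = 18.2 servings → $10.01.
cottage cheese only: max(9.1/0.3, 1597/120) = 30.33 servings → $19.72.
milk + tofu with both tight: 3.07 servings and 3.14 servings → $3.73.
milk + sweet potato: the both-tight solution has a negative serving — not a feasible corner.
milk + cottage cheese with both targets exact would need a negative amount; discard.
tofu + sweet potato with both tight: 2.771 servings and 2.685 servings → $3.28.
tofu + cottage cheese with both tight: 2.18 servings and 9.983 servings → $7.91.
sweet potato + cottage cheese: intersection lies outside the first quadrant.
So the least-cost plan costs $3.28.

$3.28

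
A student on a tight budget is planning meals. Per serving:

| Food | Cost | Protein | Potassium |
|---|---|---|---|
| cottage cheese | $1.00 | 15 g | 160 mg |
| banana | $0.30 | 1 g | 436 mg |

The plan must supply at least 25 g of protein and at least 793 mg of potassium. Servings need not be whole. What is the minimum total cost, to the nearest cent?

$1.96

With two linear requirements the optimum uses one or two foods; enumerate the corners.
cottage cheese only: max(25/15, 793/160) = 4.956 servings → $4.96.
banana only: max(25/1, 793/436) = 25 servings → $7.50.
cottage cheese + banana with both tight: 1.584 servings and 1.237 servings → $1.96.
So the least-cost plan costs $1.96.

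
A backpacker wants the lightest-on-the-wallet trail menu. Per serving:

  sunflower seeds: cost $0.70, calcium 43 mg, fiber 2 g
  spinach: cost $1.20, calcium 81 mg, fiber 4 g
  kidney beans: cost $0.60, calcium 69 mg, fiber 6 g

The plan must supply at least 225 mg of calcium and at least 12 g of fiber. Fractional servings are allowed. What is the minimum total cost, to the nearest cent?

Check every corner: each single food scaled to meet both minima, and each pair solved so both constraints bind.
sunflower seeds only: max(225/43, 12/2) = 6 servings → $4.20.
spinach only: max(225/81, 12/4) = 3 servings → $3.60.
kidney beans only: max(225/69, 12/6) = 3.261 servings → $1.96.
sunflower seeds + spinach: intersection lies outside the first quadrant.
sunflower seeds + kidney beans with both tight: 4.35 servings and 0.55 servings → $3.38.
spinach + kidney beans with both tight: 2.486 servings and 0.3429 servings → $3.19.
So the least-cost plan costs $1.96.

$1.96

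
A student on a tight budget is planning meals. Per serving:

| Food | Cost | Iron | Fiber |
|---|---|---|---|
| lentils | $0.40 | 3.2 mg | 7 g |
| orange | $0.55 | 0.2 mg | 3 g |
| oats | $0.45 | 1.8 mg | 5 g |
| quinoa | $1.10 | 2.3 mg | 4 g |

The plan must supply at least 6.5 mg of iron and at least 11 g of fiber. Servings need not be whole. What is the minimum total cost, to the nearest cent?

$0.81

lentils only: max(6.5/3.2, 11/7) = 2.031 servings → $0.81.
orange only: max(6.5/0.2, 11/3) = 32.5 servings → $17.88.
oats only: max(6.5/1.8, 11/5) = 3.611 servings → $1.62.
quinoa only: max(6.5/2.3, 11/4) = 2.826 servings → $3.11.
lentils + orange: the both-tight solution has a negative serving — not a feasible corner.
lentils + oats: intersection lies outside the first quadrant.
lentils + quinoa: the both-tight solution has a negative serving — not a feasible corner.
orange + oats: the both-tight solution has a negative serving — not a feasible corner.
orange + quinoa: the both-tight solution has a negative serving — not a feasible corner.
oats + quinoa: intersection lies outside the first quadrant.
Cheapest feasible corner: $0.81.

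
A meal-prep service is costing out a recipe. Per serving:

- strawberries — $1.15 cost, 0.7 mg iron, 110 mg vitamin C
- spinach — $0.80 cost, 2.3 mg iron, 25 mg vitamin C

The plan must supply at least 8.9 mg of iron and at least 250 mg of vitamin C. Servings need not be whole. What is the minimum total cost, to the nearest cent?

$4.45

For a min-cost LP with two ≥-constraints, a basic feasible solution has at most two positive variables.
strawberries only: max(8.9/0.7, 250/110) = 12.71 servings → $14.62.
spinach only: max(8.9/2.3, 250/25) = 10 servings → $8.00.
strawberries + spinach with both tight: 1.497 servings and 3.414 servings → $4.45.
Cheapest feasible corner: $4.45.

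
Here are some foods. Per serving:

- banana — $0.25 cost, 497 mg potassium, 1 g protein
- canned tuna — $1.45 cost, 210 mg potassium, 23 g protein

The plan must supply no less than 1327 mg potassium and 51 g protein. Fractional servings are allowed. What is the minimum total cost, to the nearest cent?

$3.55

This is a tiny linear program; its minimum lies at a vertex of the feasible set. List the vertices and price them.
banana only: max(1327/497, 51/1) = 51 servings → $12.75.
canned tuna only: max(1327/210, 51/23) = 6.319 servings → $9.16.
banana + canned tuna with both tight: 1.766 servings and 2.141 servings → $3.55.
So the least-cost plan costs $3.55.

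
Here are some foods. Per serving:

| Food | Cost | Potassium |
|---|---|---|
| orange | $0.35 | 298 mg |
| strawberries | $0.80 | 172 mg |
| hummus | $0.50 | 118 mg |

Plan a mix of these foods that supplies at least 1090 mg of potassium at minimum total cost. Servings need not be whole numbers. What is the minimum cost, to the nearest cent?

Cost per mg of potassium: orange $0.0012, hummus $0.0042, strawberries $0.0047.
With no serving limits, use only orange: 1090 mg / 298 mg = 3.658 servings × $0.35 = $1.28.

$1.28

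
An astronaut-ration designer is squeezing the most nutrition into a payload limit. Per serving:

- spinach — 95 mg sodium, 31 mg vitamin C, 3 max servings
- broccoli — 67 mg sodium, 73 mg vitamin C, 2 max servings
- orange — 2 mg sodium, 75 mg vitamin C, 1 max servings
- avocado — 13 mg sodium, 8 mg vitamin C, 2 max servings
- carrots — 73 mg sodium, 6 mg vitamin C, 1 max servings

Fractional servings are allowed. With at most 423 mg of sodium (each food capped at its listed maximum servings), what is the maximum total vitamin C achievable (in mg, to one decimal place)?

322.2 mg

Vitamin C per mg sodium: orange 37.5, broccoli 1.09, avocado 0.6154, spinach 0.3263, carrots 0.08219.
Take 1 serving of orange: uses 2 mg sodium, +75.0 mg vitamin C (running total 75.0 mg).
Take 2 servings of broccoli: uses 134 mg sodium, +146.0 mg vitamin C (running total 221.0 mg).
Take 2 servings of avocado: uses 26 mg sodium, +16.0 mg vitamin C (running total 237.0 mg).
Take 2.747 servings of spinach: uses 261 mg sodium, +85.2 mg vitamin C (running total 322.2 mg).
Filling greedily by vitamin C-per-mg sodium is optimal for one linear limit, giving 322.2 mg.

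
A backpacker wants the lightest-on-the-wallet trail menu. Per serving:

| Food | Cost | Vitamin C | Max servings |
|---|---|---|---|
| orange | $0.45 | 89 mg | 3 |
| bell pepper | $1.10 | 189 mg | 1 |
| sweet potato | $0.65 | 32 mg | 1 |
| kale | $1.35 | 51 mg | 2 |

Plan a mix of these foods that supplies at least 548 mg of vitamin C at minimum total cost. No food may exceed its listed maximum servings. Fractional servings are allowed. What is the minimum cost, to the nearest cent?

$4.69

Cost per mg of vitamin C: orange $0.0051, bell pepper $0.0058, sweet potato $0.0203, kale $0.0265.
Take 3 servings of orange: +267.0 mg vitamin C for $1.35 (total $1.35, still need 281.0 mg).
Take 1 serving of bell pepper: +189.0 mg vitamin C for $1.10 (total $2.45, still need 92.0 mg).
Take 1 serving of sweet potato: +32.0 mg vitamin C for $0.65 (total $3.10, still need 60.0 mg).
Take 1.176 servings of kale: +60.0 mg vitamin C for $1.59 (total $4.69, still need 0.0 mg).
Greedy by cheapest-per-mg is optimal for a single linear constraint, so the minimum cost is $4.69.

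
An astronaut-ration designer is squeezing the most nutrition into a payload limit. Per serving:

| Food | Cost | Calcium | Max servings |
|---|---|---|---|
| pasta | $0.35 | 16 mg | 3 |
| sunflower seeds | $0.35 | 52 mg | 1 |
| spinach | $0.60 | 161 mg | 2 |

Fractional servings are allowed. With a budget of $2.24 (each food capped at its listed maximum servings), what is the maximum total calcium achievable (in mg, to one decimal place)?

Calcium per dollar: spinach 268.3, sunflower seeds 148.6, pasta 45.71.
Take 2 servings of spinach: spends $1.20, +322.0 mg calcium (running total 322.0 mg).
Take 1 serving of sunflower seeds: spends $0.35, +52.0 mg calcium (running total 374.0 mg).
Take 1.971 servings of pasta: spends $0.69, +31.5 mg calcium (running total 405.5 mg).
Filling greedily by calcium-per-dollar is optimal for one linear limit, giving 405.5 mg.

405.5 mg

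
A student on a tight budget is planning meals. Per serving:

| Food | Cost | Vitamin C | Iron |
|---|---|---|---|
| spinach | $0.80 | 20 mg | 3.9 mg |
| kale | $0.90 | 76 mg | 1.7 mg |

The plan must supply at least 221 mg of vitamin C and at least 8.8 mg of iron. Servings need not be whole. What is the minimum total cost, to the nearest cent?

$3.25

spinach only: max(221/20, 8.8/3.9) = 11.05 servings → $8.84.
kale only: max(221/76, 8.8/1.7) = 5.176 servings → $4.66.
spinach + kale with both tight: 1.117 servings and 2.614 servings → $3.25.
So the least-cost plan costs $3.25.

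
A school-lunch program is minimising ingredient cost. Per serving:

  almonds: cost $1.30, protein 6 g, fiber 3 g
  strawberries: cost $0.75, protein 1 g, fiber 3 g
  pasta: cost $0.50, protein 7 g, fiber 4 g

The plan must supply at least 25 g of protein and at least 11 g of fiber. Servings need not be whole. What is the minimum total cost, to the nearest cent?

$1.79

Check every corner: each single food scaled to meet both minima, and each pair solved so both constraints bind.
almonds only: max(25/6, 11/3) = 4.167 servings → $5.42.
strawberries only: max(25/1, 11/3) = 25 servings → $18.75.
pasta only: max(25/7, 11/4) = 3.571 servings → $1.79.
almonds + strawberries: the both-tight solution has a negative serving — not a feasible corner.
almonds + pasta: the both-tight solution has a negative serving — not a feasible corner.
strawberries + pasta with both targets exact would need a negative amount; discard.
The minimum over all feasible corners is $1.79.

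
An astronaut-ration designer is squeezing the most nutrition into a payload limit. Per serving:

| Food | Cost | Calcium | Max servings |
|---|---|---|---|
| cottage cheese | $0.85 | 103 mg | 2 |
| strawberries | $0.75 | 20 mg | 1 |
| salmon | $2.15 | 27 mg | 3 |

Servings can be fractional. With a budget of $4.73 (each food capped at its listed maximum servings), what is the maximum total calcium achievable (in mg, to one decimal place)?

Calcium per dollar: cottage cheese 121.2, strawberries 26.67, salmon 12.56.
Take 2 servings of cottage cheese: spends $1.70, +206.0 mg calcium (running total 206.0 mg).
Take 1 serving of strawberries: spends $0.75, +20.0 mg calcium (running total 226.0 mg).
Take 1.06 servings of salmon: spends $2.28, +28.6 mg calcium (running total 254.6 mg).
Greedy by best ratio exhausts the cost allowance optimally: 254.6 mg.

254.6 mg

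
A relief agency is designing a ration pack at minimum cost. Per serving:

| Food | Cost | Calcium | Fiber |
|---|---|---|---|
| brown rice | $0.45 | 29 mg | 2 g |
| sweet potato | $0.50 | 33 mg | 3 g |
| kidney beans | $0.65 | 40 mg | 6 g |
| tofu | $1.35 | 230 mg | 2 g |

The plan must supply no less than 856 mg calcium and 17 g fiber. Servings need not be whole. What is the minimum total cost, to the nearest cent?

$5.73

For a min-cost LP with two ≥-constraints, a basic feasible solution has at most two positive variables.
brown rice only: max(856/29, 17/2) = 29.52 servings → $13.28.
sweet potato only: max(856/33, 17/3) = 25.94 servings → $12.97.
kidney beans only: max(856/40, 17/6) = 21.4 servings → $13.91.
tofu only: max(856/230, 17/2) = 8.5 servings → $11.47.
brown rice + sweet potato with both targets exact would need a negative amount; discard.
brown rice + kidney beans: the both-tight solution has a negative serving — not a feasible corner.
brown rice + tofu with both tight: 5.468 servings and 3.032 servings → $6.55.
sweet potato + kidney beans: intersection lies outside the first quadrant.
sweet potato + tofu with both tight: 3.522 servings and 3.216 servings → $6.10.
kidney beans + tofu with both tight: 1.691 servings and 3.428 servings → $5.73.
So the least-cost plan costs $5.73.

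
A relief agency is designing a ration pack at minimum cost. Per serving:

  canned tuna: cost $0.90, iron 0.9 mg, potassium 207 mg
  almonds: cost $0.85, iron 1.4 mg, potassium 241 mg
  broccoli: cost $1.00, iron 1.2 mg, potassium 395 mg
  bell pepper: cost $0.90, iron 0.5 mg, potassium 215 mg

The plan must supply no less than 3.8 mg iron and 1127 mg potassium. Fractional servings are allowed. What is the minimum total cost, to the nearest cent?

This is a tiny linear program; its minimum lies at a vertex of the feasible set. List the vertices and price them.
canned tuna only: max(3.8/0.9, 1127/207) = 5.444 servings → $4.90.
almonds only: max(3.8/1.4, 1127/241) = 4.676 servings → $3.97.
broccoli only: max(3.8/1.2, 1127/395) = 3.167 servings → $3.17.
bell pepper only: max(3.8/0.5, 1127/215) = 7.6 servings → $6.84.
canned tuna + almonds: the both-tight solution has a negative serving — not a feasible corner.
canned tuna + broccoli with both tight: 1.387 servings and 2.126 servings → $3.37.
canned tuna + bell pepper with both tight: 2.817 servings and 2.53 servings → $4.81.
almonds + broccoli with both tight: 0.5633 servings and 2.509 servings → $2.99.
almonds + bell pepper with both tight: 1.404 servings and 3.668 servings → $4.49.
broccoli + bell pepper: the both-tight solution has a negative serving — not a feasible corner.
So the least-cost plan costs $2.99.

$2.99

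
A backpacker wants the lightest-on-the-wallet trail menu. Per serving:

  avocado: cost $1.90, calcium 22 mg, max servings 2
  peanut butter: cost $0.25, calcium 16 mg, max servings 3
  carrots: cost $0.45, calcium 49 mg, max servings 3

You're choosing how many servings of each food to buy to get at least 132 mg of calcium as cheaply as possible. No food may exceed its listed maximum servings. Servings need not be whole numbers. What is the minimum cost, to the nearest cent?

Cost per mg of calcium: carrots $0.0092, peanut butter $0.0156, avocado $0.0864.
Take 2.694 servings of carrots: +132.0 mg calcium for $1.21 (total $1.21, still need 0.0 mg).
Filling from the cheapest source first is optimal under one linear minimum: $1.21.

$1.21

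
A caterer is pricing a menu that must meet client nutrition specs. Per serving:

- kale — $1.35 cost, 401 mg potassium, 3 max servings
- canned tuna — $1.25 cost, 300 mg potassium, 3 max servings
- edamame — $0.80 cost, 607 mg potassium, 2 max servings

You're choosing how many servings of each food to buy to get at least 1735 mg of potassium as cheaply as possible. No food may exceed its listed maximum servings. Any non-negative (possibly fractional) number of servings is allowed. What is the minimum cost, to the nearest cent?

Cost per mg of potassium: edamame $0.0013, kale $0.0034, canned tuna $0.0042.
Take 2 servings of edamame: +1214.0 mg potassium for $1.60 (total $1.60, still need 521.0 mg).
Take 1.299 servings of kale: +521.0 mg potassium for $1.75 (total $3.35, still need 0.0 mg).
Filling from the cheapest source first is optimal under one linear minimum: $3.35.

$3.35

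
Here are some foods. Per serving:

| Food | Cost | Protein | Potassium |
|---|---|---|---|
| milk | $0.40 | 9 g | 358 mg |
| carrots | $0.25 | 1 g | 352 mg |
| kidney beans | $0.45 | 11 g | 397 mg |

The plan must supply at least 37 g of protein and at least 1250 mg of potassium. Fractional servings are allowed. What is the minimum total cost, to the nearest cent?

$1.51

milk only: max(37/9, 1250/358) = 4.111 servings → $1.64.
carrots only: max(37/1, 1250/352) = 37 servings → $9.25.
kidney beans only: max(37/11, 1250/397) = 3.364 servings → $1.51.
milk + carrots: the both-tight solution has a negative serving — not a feasible corner.
milk + kidney beans: the both-tight solution has a negative serving — not a feasible corner.
carrots + kidney beans: the both-tight solution has a negative serving — not a feasible corner.
So the least-cost plan costs $1.51.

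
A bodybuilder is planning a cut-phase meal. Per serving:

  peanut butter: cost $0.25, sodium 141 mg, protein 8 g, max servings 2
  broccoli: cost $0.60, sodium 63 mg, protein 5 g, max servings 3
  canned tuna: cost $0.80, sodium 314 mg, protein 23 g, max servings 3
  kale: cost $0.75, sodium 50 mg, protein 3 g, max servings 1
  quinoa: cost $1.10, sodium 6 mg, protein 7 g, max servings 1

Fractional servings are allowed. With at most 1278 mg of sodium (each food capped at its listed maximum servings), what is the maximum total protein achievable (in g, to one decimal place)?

99.2 g

Protein per mg sodium: quinoa 1.167, broccoli 0.07937, canned tuna 0.07325, kale 0.06, peanut butter 0.05674.
Take 1 serving of quinoa: uses 6 mg sodium, +7.0 g protein (running total 7.0 g).
Take 3 servings of broccoli: uses 189 mg sodium, +15.0 g protein (running total 22.0 g).
Take 3 servings of canned tuna: uses 942 mg sodium, +69.0 g protein (running total 91.0 g).
Take 1 serving of kale: uses 50 mg sodium, +3.0 g protein (running total 94.0 g).
Take 0.6454 servings of peanut butter: uses 91 mg sodium, +5.2 g protein (running total 99.2 g).
Filling greedily by protein-per-mg sodium is optimal for one linear limit, giving 99.2 g.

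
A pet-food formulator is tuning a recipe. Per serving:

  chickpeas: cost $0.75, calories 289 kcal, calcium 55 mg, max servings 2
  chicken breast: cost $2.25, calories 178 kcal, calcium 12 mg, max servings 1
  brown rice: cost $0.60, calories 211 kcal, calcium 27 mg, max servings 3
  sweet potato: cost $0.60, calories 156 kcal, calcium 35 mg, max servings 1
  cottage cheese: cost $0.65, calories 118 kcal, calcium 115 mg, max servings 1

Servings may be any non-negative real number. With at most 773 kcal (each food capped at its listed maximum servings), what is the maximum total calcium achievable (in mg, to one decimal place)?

245.0 mg

Calcium per kcal: cottage cheese 0.9746, sweet potato 0.2244, chickpeas 0.1903, brown rice 0.128, chicken breast 0.06742.
Take 1 serving of cottage cheese: uses 118 kcal, +115.0 mg calcium (running total 115.0 mg).
Take 1 serving of sweet potato: uses 156 kcal, +35.0 mg calcium (running total 150.0 mg).
Take 1.727 servings of chickpeas: uses 499 kcal, +95.0 mg calcium (running total 245.0 mg).
Greedy by best ratio exhausts the calories allowance optimally: 245.0 mg.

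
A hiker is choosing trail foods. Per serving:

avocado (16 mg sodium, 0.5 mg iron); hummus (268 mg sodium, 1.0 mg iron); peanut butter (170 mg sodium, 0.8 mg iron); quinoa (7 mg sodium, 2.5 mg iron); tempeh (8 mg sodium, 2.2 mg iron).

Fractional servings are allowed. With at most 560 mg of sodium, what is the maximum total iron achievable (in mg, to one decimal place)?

Iron per mg sodium: quinoa 0.3571, tempeh 0.275, avocado 0.03125, peanut butter 0.004706, hummus 0.003731.
With no serving limits, spend the whole sodium allowance on quinoa: 560 mg / 7 mg × 2.5 mg = 200.0 mg.

200.0 mg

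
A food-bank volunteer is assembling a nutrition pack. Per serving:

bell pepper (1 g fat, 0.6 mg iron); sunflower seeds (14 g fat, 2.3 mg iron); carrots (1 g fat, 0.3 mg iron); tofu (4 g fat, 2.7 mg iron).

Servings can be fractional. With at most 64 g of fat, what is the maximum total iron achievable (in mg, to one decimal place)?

Iron per g fat: tofu 0.675, bell pepper 0.6, carrots 0.3, sunflower seeds 0.1643.
With no serving limits, spend the whole fat allowance on tofu: 64 g / 4 g × 2.7 mg = 43.2 mg.

43.2 mg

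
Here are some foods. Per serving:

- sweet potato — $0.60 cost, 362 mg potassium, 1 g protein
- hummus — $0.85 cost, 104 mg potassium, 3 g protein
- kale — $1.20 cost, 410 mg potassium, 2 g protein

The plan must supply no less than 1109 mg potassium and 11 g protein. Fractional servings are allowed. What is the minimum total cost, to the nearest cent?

This is a tiny linear program; its minimum lies at a vertex of the feasible set. List the vertices and price them.
sweet potato only: max(1109/362, 11/1) = 11 servings → $6.60.
hummus only: max(1109/104, 11/3) = 10.66 servings → $9.06.
kale only: max(1109/410, 11/2) = 5.5 servings → $6.60.
sweet potato + hummus with both tight: 2.223 servings and 2.926 servings → $3.82.
sweet potato + kale with both targets exact would need a negative amount; discard.
hummus + kale with both tight: 2.243 servings and 2.136 servings → $4.47.
Cheapest feasible corner: $3.82.

$3.82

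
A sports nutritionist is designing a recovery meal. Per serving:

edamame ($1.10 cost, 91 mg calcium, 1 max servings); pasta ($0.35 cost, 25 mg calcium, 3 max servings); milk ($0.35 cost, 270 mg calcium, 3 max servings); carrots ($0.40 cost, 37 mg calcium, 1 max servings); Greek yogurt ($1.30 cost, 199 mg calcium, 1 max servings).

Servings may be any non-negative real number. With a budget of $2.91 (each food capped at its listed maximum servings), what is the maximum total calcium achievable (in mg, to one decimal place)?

1059.2 mg

Calcium per dollar: milk 771.4, Greek yogurt 153.1, carrots 92.5, edamame 82.73, pasta 71.43.
Take 3 servings of milk: spends $1.05, +810.0 mg calcium (running total 810.0 mg).
Take 1 serving of Greek yogurt: spends $1.30, +199.0 mg calcium (running total 1009.0 mg).
Take 1 serving of carrots: spends $0.40, +37.0 mg calcium (running total 1046.0 mg).
Take 0.1455 servings of edamame: spends $0.16, +13.2 mg calcium (running total 1059.2 mg).
Greedy by best ratio exhausts the cost allowance optimally: 1059.2 mg.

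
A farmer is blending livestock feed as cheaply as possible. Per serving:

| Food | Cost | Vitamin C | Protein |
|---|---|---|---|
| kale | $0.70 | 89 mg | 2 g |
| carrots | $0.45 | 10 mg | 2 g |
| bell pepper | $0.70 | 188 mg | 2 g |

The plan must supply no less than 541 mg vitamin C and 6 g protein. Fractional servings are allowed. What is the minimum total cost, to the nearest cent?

Check every corner: each single food scaled to meet both minima, and each pair solved so both constraints bind.
kale only: max(541/89, 6/2) = 6.079 servings → $4.26.
carrots only: max(541/10, 6/2) = 54.1 servings → $24.34.
bell pepper only: max(541/188, 6/2) = 3 servings → $2.10.
kale + carrots: intersection lies outside the first quadrant.
kale + bell pepper with both tight: 0.2323 servings and 2.768 servings → $2.10.
carrots + bell pepper with both tight: 0.1292 servings and 2.871 servings → $2.07.
So the least-cost plan costs $2.07.

$2.07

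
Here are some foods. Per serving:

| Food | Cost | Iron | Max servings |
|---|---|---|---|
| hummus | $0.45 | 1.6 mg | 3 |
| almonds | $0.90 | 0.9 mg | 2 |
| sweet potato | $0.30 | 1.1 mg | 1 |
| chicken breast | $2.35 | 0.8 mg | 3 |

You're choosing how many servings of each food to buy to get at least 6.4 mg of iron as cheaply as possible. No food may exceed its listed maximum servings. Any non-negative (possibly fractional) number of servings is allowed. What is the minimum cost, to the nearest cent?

Cost per mg of iron: sweet potato $0.2727, hummus $0.2812, almonds $1.0000, chicken breast $2.9375.
Take 1 serving of sweet potato: +1.1 mg iron for $0.30 (total $0.30, still need 5.3 mg).
Take 3 servings of hummus: +4.8 mg iron for $1.35 (total $1.65, still need 0.5 mg).
Take 0.5556 servings of almonds: +0.5 mg iron for $0.50 (total $2.15, still need 0.0 mg).
Greedy by cheapest-per-mg is optimal for a single linear constraint, so the minimum cost is $2.15.

$2.15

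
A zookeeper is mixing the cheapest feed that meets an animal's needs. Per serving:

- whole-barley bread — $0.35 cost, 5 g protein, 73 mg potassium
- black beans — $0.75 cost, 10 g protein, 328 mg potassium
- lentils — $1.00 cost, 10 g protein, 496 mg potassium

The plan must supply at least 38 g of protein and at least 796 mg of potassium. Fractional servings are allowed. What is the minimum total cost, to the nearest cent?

$2.73

The cheapest plan sits at a corner of the feasible region — with two constraints it uses at most two foods.
whole-barley bread only: max(38/5, 796/73) = 10.9 servings → $3.82.
black beans only: max(38/10, 796/328) = 3.8 servings → $2.85.
lentils only: max(38/10, 796/496) = 3.8 servings → $3.80.
whole-barley bread + black beans with both tight: 4.949 servings and 1.325 servings → $2.73.
whole-barley bread + lentils with both tight: 6.222 servings and 0.6891 servings → $2.87.
black beans + lentils: the both-tight solution has a negative serving — not a feasible corner.
So the least-cost plan costs $2.73.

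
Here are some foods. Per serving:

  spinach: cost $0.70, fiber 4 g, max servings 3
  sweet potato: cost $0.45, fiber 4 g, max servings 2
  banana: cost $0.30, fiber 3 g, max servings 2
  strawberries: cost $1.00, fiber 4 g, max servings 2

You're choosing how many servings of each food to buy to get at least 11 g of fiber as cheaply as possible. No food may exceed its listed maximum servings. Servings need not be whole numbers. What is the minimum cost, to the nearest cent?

$1.16

Cost per g of fiber: banana $0.1000, sweet potato $0.1125, spinach $0.1750, strawberries $0.2500.
Take 2 servings of banana: +6.0 g fiber for $0.60 (total $0.60, still need 5.0 g).
Take 1.25 servings of sweet potato: +5.0 g fiber for $0.56 (total $1.16, still need 0.0 g).
Filling from the cheapest source first is optimal under one linear minimum: $1.16.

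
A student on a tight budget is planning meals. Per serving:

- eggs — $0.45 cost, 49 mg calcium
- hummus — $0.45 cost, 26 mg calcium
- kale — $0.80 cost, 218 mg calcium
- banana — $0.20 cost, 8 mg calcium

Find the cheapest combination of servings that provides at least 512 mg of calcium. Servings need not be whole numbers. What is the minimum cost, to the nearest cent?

$1.88

Cost per mg of calcium: kale $0.0037, eggs $0.0092, hummus $0.0173, banana $0.0250.
With no serving limits, use only kale: 512 mg / 218 mg = 2.349 servings × $0.80 = $1.88.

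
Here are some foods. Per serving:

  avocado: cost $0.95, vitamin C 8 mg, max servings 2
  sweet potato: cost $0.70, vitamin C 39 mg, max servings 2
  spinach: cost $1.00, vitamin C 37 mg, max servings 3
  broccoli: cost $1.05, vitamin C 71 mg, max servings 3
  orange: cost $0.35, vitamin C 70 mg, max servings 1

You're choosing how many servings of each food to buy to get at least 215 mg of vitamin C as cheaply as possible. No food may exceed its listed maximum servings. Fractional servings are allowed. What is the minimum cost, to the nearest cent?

$2.49

Cost per mg of vitamin C: orange $0.0050, broccoli $0.0148, sweet potato $0.0179, spinach $0.0270, avocado $0.1187.
Take 1 serving of orange: +70.0 mg vitamin C for $0.35 (total $0.35, still need 145.0 mg).
Take 2.042 servings of broccoli: +145.0 mg vitamin C for $2.14 (total $2.49, still need 0.0 mg).
Greedy by cheapest-per-mg is optimal for a single linear constraint, so the minimum cost is $2.49.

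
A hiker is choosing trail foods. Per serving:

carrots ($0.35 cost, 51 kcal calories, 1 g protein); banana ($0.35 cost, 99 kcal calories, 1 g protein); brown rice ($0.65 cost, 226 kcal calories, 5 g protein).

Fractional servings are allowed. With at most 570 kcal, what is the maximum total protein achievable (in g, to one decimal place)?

Protein per kcal: brown rice 0.02212, carrots 0.01961, banana 0.0101.
With no serving limits, spend the whole calories allowance on brown rice: 570 kcal / 226 kcal × 5 g = 12.6 g.

12.6 g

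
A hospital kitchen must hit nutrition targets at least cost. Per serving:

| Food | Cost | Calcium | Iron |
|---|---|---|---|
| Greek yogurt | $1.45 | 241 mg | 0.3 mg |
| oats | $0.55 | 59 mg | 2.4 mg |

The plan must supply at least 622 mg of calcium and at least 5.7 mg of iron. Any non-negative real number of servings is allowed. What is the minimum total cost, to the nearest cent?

$4.16

Two binding constraints pin down two serving amounts, so the optimal mix uses at most two foods. The candidates are each food alone (scaled to the tighter of calcium/iron) and each pair with both constraints tight.
Greek yogurt only: max(622/241, 5.7/0.3) = 19 servings → $27.55.
oats only: max(622/59, 5.7/2.4) = 10.54 servings → $5.80.
Greek yogurt + oats with both tight: 2.063 servings and 2.117 servings → $4.16.
The minimum over all feasible corners is $4.16.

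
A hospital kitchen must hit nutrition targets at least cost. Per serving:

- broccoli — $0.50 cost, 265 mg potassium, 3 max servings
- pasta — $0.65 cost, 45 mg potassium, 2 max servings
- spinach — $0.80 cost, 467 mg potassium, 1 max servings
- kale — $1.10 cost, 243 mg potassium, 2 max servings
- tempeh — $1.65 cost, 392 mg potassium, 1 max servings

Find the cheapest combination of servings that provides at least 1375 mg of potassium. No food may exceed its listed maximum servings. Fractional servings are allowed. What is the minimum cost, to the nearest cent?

Cost per mg of potassium: spinach $0.0017, broccoli $0.0019, tempeh $0.0042, kale $0.0045, pasta $0.0144.
Take 1 serving of spinach: +467.0 mg potassium for $0.80 (total $0.80, still need 908.0 mg).
Take 3 servings of broccoli: +795.0 mg potassium for $1.50 (total $2.30, still need 113.0 mg).
Take 0.2883 servings of tempeh: +113.0 mg potassium for $0.48 (total $2.78, still need 0.0 mg).
Greedy by cheapest-per-mg is optimal for a single linear constraint, so the minimum cost is $2.78.

$2.78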